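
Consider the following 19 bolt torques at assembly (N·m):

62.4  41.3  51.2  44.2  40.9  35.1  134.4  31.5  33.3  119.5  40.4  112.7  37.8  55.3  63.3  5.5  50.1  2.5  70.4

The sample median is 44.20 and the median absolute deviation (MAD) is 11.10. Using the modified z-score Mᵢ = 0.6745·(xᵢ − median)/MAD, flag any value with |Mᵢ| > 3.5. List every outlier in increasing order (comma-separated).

112.7, 119.5, 134.4

|Mᵢ| > 3.5 ⇔ |xᵢ − 44.20| > 3.5·11.10/0.6745 = 57.60.
So outliers lie outside [-13.40, 101.80].
112.7: M = 4.16 → outlier.
119.5: M = 4.58 → outlier.
134.4: M = 5.48 → outlier.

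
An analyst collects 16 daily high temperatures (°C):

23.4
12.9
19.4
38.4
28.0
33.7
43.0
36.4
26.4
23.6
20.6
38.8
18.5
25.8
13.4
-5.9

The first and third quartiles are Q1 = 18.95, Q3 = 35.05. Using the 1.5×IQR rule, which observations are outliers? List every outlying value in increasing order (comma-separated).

IQR = Q3 − Q1 = 35.05 − 18.95 = 16.10.
Lower fence = Q1 − 1.5·IQR = 18.95 − 24.15 = -5.20.
Upper fence = Q3 + 1.5·IQR = 35.05 + 24.15 = 59.20.
-5.9 < -5.20 → outlier.
All remaining values lie within [-5.20, 59.20].

-5.9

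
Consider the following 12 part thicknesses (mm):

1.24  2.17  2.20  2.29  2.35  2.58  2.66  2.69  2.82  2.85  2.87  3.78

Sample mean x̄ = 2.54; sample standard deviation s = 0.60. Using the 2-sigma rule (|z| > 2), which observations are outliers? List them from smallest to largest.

Cutoffs at x̄ ± 2s: 2.54 ± 2·0.60 = [1.34, 3.74].
1.24: z = -2.17, |z| > 2 → outlier.
3.78: z = 2.07, |z| > 2 → outlier.
Every other value lies within [1.34, 3.74].

1.24, 3.78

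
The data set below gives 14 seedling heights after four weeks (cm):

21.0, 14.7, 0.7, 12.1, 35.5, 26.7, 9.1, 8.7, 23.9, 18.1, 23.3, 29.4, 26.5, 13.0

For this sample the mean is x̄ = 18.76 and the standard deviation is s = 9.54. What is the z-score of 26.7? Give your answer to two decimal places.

0.83

z = (26.7 − 18.76) / 9.54 = 0.83.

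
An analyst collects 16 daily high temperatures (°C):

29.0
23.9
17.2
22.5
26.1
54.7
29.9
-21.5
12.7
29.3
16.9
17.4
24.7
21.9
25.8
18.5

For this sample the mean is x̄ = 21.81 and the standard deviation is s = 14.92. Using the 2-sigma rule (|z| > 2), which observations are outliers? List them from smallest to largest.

Cutoffs at x̄ ± 2s: 21.81 ± 2·14.92 = [-8.03, 51.65].
-21.5: z = -2.90, |z| > 2 → outlier.
54.7: z = 2.20, |z| > 2 → outlier.
Every other value lies within [-8.03, 51.65].

-21.5, 54.7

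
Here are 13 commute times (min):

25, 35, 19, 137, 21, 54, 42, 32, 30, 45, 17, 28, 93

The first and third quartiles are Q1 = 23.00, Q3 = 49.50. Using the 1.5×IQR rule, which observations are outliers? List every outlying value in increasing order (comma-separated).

93, 137

IQR = Q3 − Q1 = 49.50 − 23.00 = 26.50.
Lower fence = Q1 − 1.5·IQR = 23.00 − 39.75 = -16.75.
Upper fence = Q3 + 1.5·IQR = 49.50 + 39.75 = 89.25.
93 > 89.25 → outlier.
137 > 89.25 → outlier.
All remaining values lie within [-16.75, 89.25].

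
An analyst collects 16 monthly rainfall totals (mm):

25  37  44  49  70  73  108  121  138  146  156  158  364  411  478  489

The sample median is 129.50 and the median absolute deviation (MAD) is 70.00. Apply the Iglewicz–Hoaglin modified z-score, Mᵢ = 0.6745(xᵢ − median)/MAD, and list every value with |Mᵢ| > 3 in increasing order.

|Mᵢ| > 3 ⇔ |xᵢ − 129.50| > 3·70.00/0.6745 = 311.34.
So outliers lie outside [-181.84, 440.84].
478: M = 3.36 → outlier.
489: M = 3.46 → outlier.

478, 489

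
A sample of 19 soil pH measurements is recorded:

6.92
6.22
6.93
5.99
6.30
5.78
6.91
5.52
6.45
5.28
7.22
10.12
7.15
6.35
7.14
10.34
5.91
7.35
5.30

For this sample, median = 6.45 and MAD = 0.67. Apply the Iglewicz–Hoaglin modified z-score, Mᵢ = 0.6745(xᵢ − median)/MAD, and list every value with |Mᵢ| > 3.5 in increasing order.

10.12, 10.34

|Mᵢ| > 3.5 ⇔ |xᵢ − 6.45| > 3.5·0.67/0.6745 = 3.48.
So outliers lie outside [2.97, 9.93].
10.12: M = 3.69 → outlier.
10.34: M = 3.92 → outlier.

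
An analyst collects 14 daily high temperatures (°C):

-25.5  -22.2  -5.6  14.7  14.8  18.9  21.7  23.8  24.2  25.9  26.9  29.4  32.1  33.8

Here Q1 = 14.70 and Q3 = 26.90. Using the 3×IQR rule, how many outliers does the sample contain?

2

IQR = 12.20; fences at 14.70 − 36.60 = -21.90 and 26.90 + 36.60 = 63.50.
Outside the cutoffs: -25.5, -22.2.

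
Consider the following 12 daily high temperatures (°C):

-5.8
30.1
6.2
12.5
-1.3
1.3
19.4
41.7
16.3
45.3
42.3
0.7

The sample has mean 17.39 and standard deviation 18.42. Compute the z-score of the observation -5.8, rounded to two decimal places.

-1.26

z = (-5.8 − 17.39) / 18.42 = -1.26.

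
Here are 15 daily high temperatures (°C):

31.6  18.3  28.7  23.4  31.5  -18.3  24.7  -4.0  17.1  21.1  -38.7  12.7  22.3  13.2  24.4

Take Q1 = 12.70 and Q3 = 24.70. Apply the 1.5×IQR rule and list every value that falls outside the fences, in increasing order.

-38.7, -18.3

IQR = Q3 − Q1 = 24.70 − 12.70 = 12.00.
Lower fence = Q1 − 1.5·IQR = 12.70 − 18.00 = -5.30.
Upper fence = Q3 + 1.5·IQR = 24.70 + 18.00 = 42.70.
-38.7 < -5.30 → outlier.
-18.3 < -5.30 → outlier.
All remaining values lie within [-5.30, 42.70].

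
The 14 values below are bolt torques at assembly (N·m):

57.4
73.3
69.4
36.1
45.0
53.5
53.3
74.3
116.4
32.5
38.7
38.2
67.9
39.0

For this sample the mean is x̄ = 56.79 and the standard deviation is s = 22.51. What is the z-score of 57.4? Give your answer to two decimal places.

z = (57.4 − 56.79) / 22.51 = 0.03.

0.03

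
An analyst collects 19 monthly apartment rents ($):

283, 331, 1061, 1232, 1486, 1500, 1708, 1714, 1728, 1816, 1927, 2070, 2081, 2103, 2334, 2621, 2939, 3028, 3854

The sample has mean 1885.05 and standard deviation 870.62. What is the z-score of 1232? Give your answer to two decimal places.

-0.75

z = (1232 − 1885.05) / 870.62 = -0.75.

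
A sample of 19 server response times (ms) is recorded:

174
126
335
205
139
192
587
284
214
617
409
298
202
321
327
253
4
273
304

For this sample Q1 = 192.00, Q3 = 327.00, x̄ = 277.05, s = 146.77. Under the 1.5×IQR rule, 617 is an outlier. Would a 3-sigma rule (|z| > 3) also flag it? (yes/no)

z = (617 − 277.05) / 146.77 = 2.32.
|z| = 2.32 ≤ 3.

no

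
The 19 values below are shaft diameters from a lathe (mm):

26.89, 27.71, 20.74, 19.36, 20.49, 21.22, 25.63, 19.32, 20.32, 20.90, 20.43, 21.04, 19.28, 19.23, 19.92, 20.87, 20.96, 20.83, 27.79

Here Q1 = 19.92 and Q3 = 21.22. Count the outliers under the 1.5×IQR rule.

4

IQR = 1.30; fences at 19.92 − 1.95 = 17.97 and 21.22 + 1.95 = 23.17.
Outside the cutoffs: 25.63, 26.89, 27.71, 27.79.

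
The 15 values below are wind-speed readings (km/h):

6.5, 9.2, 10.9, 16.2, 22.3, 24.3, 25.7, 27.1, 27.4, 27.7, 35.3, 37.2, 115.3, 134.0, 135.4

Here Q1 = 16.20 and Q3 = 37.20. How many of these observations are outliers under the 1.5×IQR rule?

3

IQR = 21.00; fences at 16.20 − 31.50 = -15.30 and 37.20 + 31.50 = 68.70.
Outside the cutoffs: 115.3, 134.0, 135.4.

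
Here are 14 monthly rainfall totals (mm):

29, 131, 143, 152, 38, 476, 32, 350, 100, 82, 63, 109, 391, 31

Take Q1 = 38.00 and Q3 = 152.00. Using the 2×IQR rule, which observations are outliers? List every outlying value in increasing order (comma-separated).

391, 476

IQR = Q3 − Q1 = 152.00 − 38.00 = 114.00.
Lower fence = Q1 − 2·IQR = 38.00 − 228.00 = -190.00.
Upper fence = Q3 + 2·IQR = 152.00 + 228.00 = 380.00.
391 > 380.00 → outlier.
476 > 380.00 → outlier.
All remaining values lie within [-190.00, 380.00].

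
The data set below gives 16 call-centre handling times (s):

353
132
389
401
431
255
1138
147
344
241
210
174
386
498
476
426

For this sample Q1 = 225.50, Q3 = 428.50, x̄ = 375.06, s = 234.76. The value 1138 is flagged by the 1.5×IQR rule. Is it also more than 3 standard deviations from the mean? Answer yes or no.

yes

z = (1138 − 375.06) / 234.76 = 3.25.
|z| = 3.25 > 3.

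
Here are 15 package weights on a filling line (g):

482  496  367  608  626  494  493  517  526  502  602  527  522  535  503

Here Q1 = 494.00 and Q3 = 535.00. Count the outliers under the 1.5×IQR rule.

IQR = 41.00; fences at 494.00 − 61.50 = 432.50 and 535.00 + 61.50 = 596.50.
Outside the cutoffs: 367, 602, 608, 626.

4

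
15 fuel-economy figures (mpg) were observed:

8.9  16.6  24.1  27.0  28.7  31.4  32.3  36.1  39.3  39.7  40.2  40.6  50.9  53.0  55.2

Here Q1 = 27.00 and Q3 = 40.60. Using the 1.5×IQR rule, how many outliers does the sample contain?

IQR = 13.60; fences at 27.00 − 20.40 = 6.60 and 40.60 + 20.40 = 61.00.
Every value lies within the cutoffs.

0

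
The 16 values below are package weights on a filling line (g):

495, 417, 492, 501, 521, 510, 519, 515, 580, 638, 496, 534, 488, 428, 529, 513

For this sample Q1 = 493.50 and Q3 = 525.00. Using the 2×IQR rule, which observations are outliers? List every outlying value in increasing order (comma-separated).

417, 428, 638

IQR = Q3 − Q1 = 525.00 − 493.50 = 31.50.
Lower fence = Q1 − 2·IQR = 493.50 − 63.00 = 430.50.
Upper fence = Q3 + 2·IQR = 525.00 + 63.00 = 588.00.
417 < 430.50 → outlier.
428 < 430.50 → outlier.
638 > 588.00 → outlier.
All remaining values lie within [430.50, 588.00].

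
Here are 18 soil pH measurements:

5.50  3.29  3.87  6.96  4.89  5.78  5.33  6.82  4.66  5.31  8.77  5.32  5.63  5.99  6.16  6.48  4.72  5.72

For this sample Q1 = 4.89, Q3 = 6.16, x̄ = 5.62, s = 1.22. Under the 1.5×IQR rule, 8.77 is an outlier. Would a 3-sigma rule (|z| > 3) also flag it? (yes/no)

no

z = (8.77 − 5.62) / 1.22 = 2.58.
|z| = 2.58 ≤ 3.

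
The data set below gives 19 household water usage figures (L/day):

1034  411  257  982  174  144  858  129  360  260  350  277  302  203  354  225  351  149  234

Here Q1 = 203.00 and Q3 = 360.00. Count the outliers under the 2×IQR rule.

IQR = 157.00; fences at 203.00 − 314.00 = -111.00 and 360.00 + 314.00 = 674.00.
Outside the cutoffs: 858, 982, 1034.

3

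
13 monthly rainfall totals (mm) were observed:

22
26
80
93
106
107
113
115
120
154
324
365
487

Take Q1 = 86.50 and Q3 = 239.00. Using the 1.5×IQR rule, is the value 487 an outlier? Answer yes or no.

yes

IQR = Q3 − Q1 = 239.00 − 86.50 = 152.50.
Lower fence = Q1 − 1.5·IQR = 86.50 − 228.75 = -142.25.
Upper fence = Q3 + 1.5·IQR = 239.00 + 228.75 = 467.75.
487 lies above the upper fence.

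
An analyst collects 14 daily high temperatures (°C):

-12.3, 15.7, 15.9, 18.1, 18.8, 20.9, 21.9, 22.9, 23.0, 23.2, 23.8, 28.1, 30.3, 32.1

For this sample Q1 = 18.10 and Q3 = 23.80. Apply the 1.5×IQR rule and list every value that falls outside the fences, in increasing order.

-12.3

IQR = Q3 − Q1 = 23.80 − 18.10 = 5.70.
Lower fence = Q1 − 1.5·IQR = 18.10 − 8.55 = 9.55.
Upper fence = Q3 + 1.5·IQR = 23.80 + 8.55 = 32.35.
-12.3 < 9.55 → outlier.
All remaining values lie within [9.55, 32.35].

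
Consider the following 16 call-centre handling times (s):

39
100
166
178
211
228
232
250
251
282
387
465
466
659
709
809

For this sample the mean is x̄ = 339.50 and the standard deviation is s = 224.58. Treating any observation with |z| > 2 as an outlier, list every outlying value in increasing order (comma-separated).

809

Cutoffs at x̄ ± 2s: 339.50 ± 2·224.58 = [-109.66, 788.66].
809: z = 2.09, |z| > 2 → outlier.
Every other value lies within [-109.66, 788.66].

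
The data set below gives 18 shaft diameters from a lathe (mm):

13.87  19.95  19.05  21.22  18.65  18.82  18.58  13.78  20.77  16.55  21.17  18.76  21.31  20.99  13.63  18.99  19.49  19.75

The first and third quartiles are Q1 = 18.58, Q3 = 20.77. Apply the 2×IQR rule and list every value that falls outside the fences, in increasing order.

13.63, 13.78, 13.87

IQR = Q3 − Q1 = 20.77 − 18.58 = 2.19.
Lower fence = Q1 − 2·IQR = 18.58 − 4.38 = 14.20.
Upper fence = Q3 + 2·IQR = 20.77 + 4.38 = 25.15.
13.63 < 14.20 → outlier.
13.78 < 14.20 → outlier.
13.87 < 14.20 → outlier.
All remaining values lie within [14.20, 25.15].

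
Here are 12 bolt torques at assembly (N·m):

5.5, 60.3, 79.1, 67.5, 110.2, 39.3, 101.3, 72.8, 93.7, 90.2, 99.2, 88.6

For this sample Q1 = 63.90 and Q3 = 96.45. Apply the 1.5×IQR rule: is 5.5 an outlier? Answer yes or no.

yes

IQR = Q3 − Q1 = 96.45 − 63.90 = 32.55.
Lower fence = Q1 − 1.5·IQR = 63.90 − 48.825 = 15.075.
Upper fence = Q3 + 1.5·IQR = 96.45 + 48.825 = 145.275.
5.5 lies below the lower fence.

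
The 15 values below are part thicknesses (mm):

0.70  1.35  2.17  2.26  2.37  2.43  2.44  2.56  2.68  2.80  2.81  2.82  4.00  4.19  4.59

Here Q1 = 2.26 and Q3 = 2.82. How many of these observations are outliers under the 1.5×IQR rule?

5

IQR = 0.56; fences at 2.26 − 0.84 = 1.42 and 2.82 + 0.84 = 3.66.
Outside the cutoffs: 0.70, 1.35, 4.00, 4.19, 4.59.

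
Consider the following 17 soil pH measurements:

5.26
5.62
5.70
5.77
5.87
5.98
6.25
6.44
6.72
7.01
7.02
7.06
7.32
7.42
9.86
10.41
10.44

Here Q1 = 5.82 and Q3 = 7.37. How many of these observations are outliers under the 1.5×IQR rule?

IQR = 1.55; fences at 5.82 − 2.325 = 3.495 and 7.37 + 2.325 = 9.695.
Outside the cutoffs: 9.86, 10.41, 10.44.

3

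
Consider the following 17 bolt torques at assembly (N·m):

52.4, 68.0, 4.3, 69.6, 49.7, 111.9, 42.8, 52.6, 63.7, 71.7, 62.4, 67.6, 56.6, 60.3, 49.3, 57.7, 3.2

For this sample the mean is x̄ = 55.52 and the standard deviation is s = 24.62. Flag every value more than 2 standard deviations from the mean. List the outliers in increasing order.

Cutoffs at x̄ ± 2s: 55.52 ± 2·24.62 = [6.28, 104.76].
3.2: z = -2.13, |z| > 2 → outlier.
4.3: z = -2.08, |z| > 2 → outlier.
111.9: z = 2.29, |z| > 2 → outlier.
Every other value lies within [6.28, 104.76].

3.2, 4.3, 111.9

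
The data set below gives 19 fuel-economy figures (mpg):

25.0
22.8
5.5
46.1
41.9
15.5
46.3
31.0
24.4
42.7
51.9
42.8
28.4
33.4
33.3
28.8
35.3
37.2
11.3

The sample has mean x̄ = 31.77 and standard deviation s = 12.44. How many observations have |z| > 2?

1

Cutoffs: x̄ ± 2s = [6.89, 56.65].
Outside the cutoffs: 5.5.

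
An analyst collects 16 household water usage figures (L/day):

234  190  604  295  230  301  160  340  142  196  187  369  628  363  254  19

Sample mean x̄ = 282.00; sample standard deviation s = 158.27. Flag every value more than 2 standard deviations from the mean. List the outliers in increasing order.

Cutoffs at x̄ ± 2s: 282.00 ± 2·158.27 = [-34.54, 598.54].
604: z = 2.03, |z| > 2 → outlier.
628: z = 2.19, |z| > 2 → outlier.
Every other value lies within [-34.54, 598.54].

604, 628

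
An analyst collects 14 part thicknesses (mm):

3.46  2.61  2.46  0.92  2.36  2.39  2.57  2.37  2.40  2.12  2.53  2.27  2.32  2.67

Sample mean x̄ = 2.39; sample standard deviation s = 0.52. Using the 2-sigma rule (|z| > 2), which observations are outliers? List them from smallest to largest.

Cutoffs at x̄ ± 2s: 2.39 ± 2·0.52 = [1.35, 3.43].
0.92: z = -2.83, |z| > 2 → outlier.
3.46: z = 2.06, |z| > 2 → outlier.
Every other value lies within [1.35, 3.43].

0.92, 3.46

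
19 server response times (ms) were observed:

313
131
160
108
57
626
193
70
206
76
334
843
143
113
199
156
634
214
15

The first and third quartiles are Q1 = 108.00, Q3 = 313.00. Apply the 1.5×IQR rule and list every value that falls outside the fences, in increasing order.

626, 634, 843

IQR = Q3 − Q1 = 313.00 − 108.00 = 205.00.
Lower fence = Q1 − 1.5·IQR = 108.00 − 307.50 = -199.50.
Upper fence = Q3 + 1.5·IQR = 313.00 + 307.50 = 620.50.
626 > 620.50 → outlier.
634 > 620.50 → outlier.
843 > 620.50 → outlier.
All remaining values lie within [-199.50, 620.50].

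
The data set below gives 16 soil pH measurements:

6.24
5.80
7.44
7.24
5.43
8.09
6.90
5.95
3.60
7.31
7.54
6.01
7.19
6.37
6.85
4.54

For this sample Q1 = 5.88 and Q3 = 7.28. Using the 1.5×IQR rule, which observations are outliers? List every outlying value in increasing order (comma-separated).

3.60

IQR = Q3 − Q1 = 7.28 − 5.88 = 1.40.
Lower fence = Q1 − 1.5·IQR = 5.88 − 2.10 = 3.78.
Upper fence = Q3 + 1.5·IQR = 7.28 + 2.10 = 9.38.
3.60 < 3.78 → outlier.
All remaining values lie within [3.78, 9.38].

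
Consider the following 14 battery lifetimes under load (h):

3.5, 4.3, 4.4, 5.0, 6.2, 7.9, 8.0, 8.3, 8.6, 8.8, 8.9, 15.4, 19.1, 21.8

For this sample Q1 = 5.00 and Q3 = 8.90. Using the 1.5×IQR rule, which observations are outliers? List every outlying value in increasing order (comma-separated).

15.4, 19.1, 21.8

IQR = Q3 − Q1 = 8.90 − 5.00 = 3.90.
Lower fence = Q1 − 1.5·IQR = 5.00 − 5.85 = -0.85.
Upper fence = Q3 + 1.5·IQR = 8.90 + 5.85 = 14.75.
15.4 > 14.75 → outlier.
19.1 > 14.75 → outlier.
21.8 > 14.75 → outlier.
All remaining values lie within [-0.85, 14.75].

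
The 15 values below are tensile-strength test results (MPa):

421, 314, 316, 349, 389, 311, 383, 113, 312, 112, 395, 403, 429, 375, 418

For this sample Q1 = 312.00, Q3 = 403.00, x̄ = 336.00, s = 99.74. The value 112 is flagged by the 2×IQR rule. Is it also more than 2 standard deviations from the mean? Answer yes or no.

z = (112 − 336.00) / 99.74 = -2.25.
|z| = 2.25 > 2.

yes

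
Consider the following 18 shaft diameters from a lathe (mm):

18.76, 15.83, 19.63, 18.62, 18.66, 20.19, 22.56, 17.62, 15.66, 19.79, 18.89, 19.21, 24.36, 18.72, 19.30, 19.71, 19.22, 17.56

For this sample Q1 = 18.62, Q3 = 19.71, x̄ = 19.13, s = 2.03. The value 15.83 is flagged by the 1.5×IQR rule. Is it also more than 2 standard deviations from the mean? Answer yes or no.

z = (15.83 − 19.13) / 2.03 = -1.63.
|z| = 1.63 ≤ 2.

no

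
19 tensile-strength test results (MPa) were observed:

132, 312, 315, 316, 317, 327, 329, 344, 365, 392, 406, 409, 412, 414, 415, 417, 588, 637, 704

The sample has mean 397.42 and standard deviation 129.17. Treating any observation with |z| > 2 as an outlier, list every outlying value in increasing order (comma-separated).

132, 704

Cutoffs at x̄ ± 2s: 397.42 ± 2·129.17 = [139.08, 655.76].
132: z = -2.05, |z| > 2 → outlier.
704: z = 2.37, |z| > 2 → outlier.
Every other value lies within [139.08, 655.76].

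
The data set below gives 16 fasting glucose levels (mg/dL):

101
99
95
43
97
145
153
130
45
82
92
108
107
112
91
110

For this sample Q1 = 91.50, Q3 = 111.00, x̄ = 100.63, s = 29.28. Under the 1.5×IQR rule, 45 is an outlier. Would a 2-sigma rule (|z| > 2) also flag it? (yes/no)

z = (45 − 100.63) / 29.28 = -1.90.
|z| = 1.90 ≤ 2.

no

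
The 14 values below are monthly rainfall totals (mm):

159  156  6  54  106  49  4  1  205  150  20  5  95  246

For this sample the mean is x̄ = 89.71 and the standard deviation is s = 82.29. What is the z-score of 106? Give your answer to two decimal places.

z = (106 − 89.71) / 82.29 = 0.20.

0.20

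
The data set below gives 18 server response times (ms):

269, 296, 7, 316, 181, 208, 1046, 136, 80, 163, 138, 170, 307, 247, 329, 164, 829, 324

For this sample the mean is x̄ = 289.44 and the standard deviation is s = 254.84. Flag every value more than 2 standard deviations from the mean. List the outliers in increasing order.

Cutoffs at x̄ ± 2s: 289.44 ± 2·254.84 = [-220.24, 799.12].
829: z = 2.12, |z| > 2 → outlier.
1046: z = 2.97, |z| > 2 → outlier.
Every other value lies within [-220.24, 799.12].

829, 1046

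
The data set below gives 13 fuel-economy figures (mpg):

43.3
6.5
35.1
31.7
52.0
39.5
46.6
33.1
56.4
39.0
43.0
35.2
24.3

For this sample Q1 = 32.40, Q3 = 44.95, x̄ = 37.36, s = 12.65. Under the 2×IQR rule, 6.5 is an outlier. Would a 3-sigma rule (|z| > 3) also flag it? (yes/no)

z = (6.5 − 37.36) / 12.65 = -2.44.
|z| = 2.44 ≤ 3.

no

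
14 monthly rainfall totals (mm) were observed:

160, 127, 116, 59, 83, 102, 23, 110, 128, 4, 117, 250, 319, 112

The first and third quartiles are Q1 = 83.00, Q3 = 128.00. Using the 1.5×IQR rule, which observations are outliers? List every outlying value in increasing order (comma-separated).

IQR = Q3 − Q1 = 128.00 − 83.00 = 45.00.
Lower fence = Q1 − 1.5·IQR = 83.00 − 67.50 = 15.50.
Upper fence = Q3 + 1.5·IQR = 128.00 + 67.50 = 195.50.
4 < 15.50 → outlier.
250 > 195.50 → outlier.
319 > 195.50 → outlier.
All remaining values lie within [15.50, 195.50].

4, 250, 319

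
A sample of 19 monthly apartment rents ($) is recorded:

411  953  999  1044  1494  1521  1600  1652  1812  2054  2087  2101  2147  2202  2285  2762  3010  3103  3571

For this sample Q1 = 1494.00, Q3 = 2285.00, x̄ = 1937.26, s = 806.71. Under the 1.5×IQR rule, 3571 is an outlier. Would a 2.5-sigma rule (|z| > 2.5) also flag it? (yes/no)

z = (3571 − 1937.26) / 806.71 = 2.03.
|z| = 2.03 ≤ 2.5.

no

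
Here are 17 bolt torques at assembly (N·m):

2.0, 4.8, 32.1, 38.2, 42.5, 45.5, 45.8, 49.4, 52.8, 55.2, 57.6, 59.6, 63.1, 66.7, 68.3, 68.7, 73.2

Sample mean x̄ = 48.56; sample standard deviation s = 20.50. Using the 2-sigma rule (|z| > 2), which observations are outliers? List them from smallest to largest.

2.0, 4.8

Cutoffs at x̄ ± 2s: 48.56 ± 2·20.50 = [7.56, 89.56].
2.0: z = -2.27, |z| > 2 → outlier.
4.8: z = -2.13, |z| > 2 → outlier.
Every other value lies within [7.56, 89.56].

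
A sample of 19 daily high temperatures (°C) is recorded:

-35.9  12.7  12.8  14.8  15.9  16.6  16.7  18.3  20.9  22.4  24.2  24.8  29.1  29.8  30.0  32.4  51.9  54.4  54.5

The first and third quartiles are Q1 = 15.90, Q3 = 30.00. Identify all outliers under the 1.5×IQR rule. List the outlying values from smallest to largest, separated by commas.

IQR = Q3 − Q1 = 30.00 − 15.90 = 14.10.
Lower fence = Q1 − 1.5·IQR = 15.90 − 21.15 = -5.25.
Upper fence = Q3 + 1.5·IQR = 30.00 + 21.15 = 51.15.
-35.9 < -5.25 → outlier.
51.9 > 51.15 → outlier.
54.4 > 51.15 → outlier.
54.5 > 51.15 → outlier.
All remaining values lie within [-5.25, 51.15].

-35.9, 51.9, 54.4, 54.5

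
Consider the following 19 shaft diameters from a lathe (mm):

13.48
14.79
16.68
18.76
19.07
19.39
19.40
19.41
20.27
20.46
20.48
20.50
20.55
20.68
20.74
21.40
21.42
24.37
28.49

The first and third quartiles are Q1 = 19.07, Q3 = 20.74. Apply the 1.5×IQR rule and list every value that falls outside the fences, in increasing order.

IQR = Q3 − Q1 = 20.74 − 19.07 = 1.67.
Lower fence = Q1 − 1.5·IQR = 19.07 − 2.505 = 16.565.
Upper fence = Q3 + 1.5·IQR = 20.74 + 2.505 = 23.245.
13.48 < 16.565 → outlier.
14.79 < 16.565 → outlier.
24.37 > 23.245 → outlier.
28.49 > 23.245 → outlier.
All remaining values lie within [16.565, 23.245].

13.48, 14.79, 24.37, 28.49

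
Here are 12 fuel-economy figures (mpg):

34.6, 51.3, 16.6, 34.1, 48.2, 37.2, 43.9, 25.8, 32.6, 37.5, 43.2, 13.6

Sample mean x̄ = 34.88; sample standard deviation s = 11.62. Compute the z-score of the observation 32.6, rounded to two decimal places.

z = (32.6 − 34.88) / 11.62 = -0.20.

-0.20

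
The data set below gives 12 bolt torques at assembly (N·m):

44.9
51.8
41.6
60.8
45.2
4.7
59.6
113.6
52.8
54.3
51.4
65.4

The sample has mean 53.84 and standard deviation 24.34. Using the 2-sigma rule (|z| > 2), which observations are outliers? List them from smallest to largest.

4.7, 113.6

Cutoffs at x̄ ± 2s: 53.84 ± 2·24.34 = [5.16, 102.52].
4.7: z = -2.02, |z| > 2 → outlier.
113.6: z = 2.46, |z| > 2 → outlier.
Every other value lies within [5.16, 102.52].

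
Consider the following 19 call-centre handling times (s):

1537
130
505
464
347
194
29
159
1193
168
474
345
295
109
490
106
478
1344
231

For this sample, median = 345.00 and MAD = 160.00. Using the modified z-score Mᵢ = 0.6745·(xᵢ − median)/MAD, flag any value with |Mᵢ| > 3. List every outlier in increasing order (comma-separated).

|Mᵢ| > 3 ⇔ |xᵢ − 345.00| > 3·160.00/0.6745 = 711.64.
So outliers lie outside [-366.64, 1056.64].
1193: M = 3.57 → outlier.
1344: M = 4.21 → outlier.
1537: M = 5.03 → outlier.

1193, 1344, 1537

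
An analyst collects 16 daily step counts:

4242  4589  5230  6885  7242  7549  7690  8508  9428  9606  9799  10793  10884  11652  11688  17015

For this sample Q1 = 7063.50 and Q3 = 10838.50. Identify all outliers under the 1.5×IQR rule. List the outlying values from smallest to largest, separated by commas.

IQR = Q3 − Q1 = 10838.50 − 7063.50 = 3775.00.
Lower fence = Q1 − 1.5·IQR = 7063.50 − 5662.50 = 1401.00.
Upper fence = Q3 + 1.5·IQR = 10838.50 + 5662.50 = 16501.00.
17015 > 16501.00 → outlier.
All remaining values lie within [1401.00, 16501.00].

17015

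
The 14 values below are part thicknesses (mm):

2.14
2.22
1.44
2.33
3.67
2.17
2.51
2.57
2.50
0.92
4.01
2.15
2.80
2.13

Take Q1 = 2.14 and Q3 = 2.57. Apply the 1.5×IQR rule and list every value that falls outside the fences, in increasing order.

IQR = Q3 − Q1 = 2.57 − 2.14 = 0.43.
Lower fence = Q1 − 1.5·IQR = 2.14 − 0.645 = 1.495.
Upper fence = Q3 + 1.5·IQR = 2.57 + 0.645 = 3.215.
0.92 < 1.495 → outlier.
1.44 < 1.495 → outlier.
3.67 > 3.215 → outlier.
4.01 > 3.215 → outlier.
All remaining values lie within [1.495, 3.215].

0.92, 1.44, 3.67, 4.01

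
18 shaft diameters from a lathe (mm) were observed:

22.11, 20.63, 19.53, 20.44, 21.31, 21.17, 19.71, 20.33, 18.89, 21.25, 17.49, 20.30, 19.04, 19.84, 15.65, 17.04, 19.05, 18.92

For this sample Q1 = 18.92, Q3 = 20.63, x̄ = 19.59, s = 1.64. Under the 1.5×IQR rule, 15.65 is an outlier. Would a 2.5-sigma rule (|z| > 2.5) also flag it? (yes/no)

no

z = (15.65 − 19.59) / 1.64 = -2.40.
|z| = 2.40 ≤ 2.5.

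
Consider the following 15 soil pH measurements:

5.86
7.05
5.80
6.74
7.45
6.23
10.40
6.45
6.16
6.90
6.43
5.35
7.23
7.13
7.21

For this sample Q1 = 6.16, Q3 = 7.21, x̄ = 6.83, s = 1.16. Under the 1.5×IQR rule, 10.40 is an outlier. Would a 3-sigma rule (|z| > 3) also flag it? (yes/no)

yes

z = (10.40 − 6.83) / 1.16 = 3.08.
|z| = 3.08 > 3.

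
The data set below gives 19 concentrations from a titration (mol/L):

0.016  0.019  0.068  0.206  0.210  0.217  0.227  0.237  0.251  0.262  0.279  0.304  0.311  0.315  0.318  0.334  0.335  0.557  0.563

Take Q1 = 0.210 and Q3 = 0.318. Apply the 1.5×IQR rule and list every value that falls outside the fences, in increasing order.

0.016, 0.019, 0.557, 0.563

IQR = Q3 − Q1 = 0.318 − 0.210 = 0.108.
Lower fence = Q1 − 1.5·IQR = 0.210 − 0.162 = 0.048.
Upper fence = Q3 + 1.5·IQR = 0.318 + 0.162 = 0.480.
0.016 < 0.048 → outlier.
0.019 < 0.048 → outlier.
0.557 > 0.480 → outlier.
0.563 > 0.480 → outlier.
All remaining values lie within [0.048, 0.480].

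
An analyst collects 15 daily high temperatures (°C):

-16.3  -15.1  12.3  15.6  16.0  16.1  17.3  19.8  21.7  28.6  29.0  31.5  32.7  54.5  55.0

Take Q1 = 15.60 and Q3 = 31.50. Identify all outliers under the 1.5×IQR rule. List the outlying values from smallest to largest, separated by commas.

IQR = Q3 − Q1 = 31.50 − 15.60 = 15.90.
Lower fence = Q1 − 1.5·IQR = 15.60 − 23.85 = -8.25.
Upper fence = Q3 + 1.5·IQR = 31.50 + 23.85 = 55.35.
-16.3 < -8.25 → outlier.
-15.1 < -8.25 → outlier.
All remaining values lie within [-8.25, 55.35].

-16.3, -15.1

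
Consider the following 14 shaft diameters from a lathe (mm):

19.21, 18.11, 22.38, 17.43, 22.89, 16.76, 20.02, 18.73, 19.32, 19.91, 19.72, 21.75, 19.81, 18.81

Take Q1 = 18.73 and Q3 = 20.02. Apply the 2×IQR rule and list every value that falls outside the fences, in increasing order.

22.89

IQR = Q3 − Q1 = 20.02 − 18.73 = 1.29.
Lower fence = Q1 − 2·IQR = 18.73 − 2.58 = 16.15.
Upper fence = Q3 + 2·IQR = 20.02 + 2.58 = 22.60.
22.89 > 22.60 → outlier.
All remaining values lie within [16.15, 22.60].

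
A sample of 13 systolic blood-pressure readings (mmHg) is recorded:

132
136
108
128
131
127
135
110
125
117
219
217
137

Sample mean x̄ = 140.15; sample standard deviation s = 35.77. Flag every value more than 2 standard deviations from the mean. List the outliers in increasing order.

217, 219

Cutoffs at x̄ ± 2s: 140.15 ± 2·35.77 = [68.61, 211.69].
217: z = 2.15, |z| > 2 → outlier.
219: z = 2.20, |z| > 2 → outlier.
Every other value lies within [68.61, 211.69].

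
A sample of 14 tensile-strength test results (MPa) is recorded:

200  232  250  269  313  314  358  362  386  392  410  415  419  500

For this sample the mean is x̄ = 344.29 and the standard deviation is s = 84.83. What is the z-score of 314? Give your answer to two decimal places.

-0.36

z = (314 − 344.29) / 84.83 = -0.36.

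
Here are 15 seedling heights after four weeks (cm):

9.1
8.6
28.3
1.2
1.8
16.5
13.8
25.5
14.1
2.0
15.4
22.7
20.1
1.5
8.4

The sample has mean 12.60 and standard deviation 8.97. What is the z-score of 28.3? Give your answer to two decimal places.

1.75

z = (28.3 − 12.60) / 8.97 = 1.75.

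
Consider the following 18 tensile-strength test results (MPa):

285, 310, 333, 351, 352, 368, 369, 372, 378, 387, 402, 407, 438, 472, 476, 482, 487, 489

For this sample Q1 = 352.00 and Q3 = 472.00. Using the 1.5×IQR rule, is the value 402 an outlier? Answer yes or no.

no

IQR = Q3 − Q1 = 472.00 − 352.00 = 120.00.
Lower fence = Q1 − 1.5·IQR = 352.00 − 180.00 = 172.00.
Upper fence = Q3 + 1.5·IQR = 472.00 + 180.00 = 652.00.
402 lies within [172.00, 652.00].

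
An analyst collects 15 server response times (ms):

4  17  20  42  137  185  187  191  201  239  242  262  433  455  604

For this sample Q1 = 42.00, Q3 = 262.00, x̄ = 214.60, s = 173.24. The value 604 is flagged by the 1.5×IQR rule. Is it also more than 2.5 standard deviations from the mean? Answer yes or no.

z = (604 − 214.60) / 173.24 = 2.25.
|z| = 2.25 ≤ 2.5.

no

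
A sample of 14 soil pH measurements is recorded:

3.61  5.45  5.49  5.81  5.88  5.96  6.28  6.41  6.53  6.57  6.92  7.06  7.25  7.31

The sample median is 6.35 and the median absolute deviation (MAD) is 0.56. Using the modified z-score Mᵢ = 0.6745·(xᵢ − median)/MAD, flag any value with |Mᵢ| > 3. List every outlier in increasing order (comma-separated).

|Mᵢ| > 3 ⇔ |xᵢ − 6.35| > 3·0.56/0.6745 = 2.49.
So outliers lie outside [3.86, 8.84].
3.61: M = -3.30 → outlier.

3.61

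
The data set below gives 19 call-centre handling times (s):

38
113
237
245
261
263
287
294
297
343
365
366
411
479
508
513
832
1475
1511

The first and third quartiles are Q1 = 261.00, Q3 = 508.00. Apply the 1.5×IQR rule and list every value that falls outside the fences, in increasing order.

1475, 1511

IQR = Q3 − Q1 = 508.00 − 261.00 = 247.00.
Lower fence = Q1 − 1.5·IQR = 261.00 − 370.50 = -109.50.
Upper fence = Q3 + 1.5·IQR = 508.00 + 370.50 = 878.50.
1475 > 878.50 → outlier.
1511 > 878.50 → outlier.
All remaining values lie within [-109.50, 878.50].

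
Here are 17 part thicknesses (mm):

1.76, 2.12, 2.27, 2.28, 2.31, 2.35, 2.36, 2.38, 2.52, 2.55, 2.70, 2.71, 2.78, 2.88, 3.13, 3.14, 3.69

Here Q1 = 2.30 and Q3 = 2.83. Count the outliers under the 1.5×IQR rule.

1

IQR = 0.53; fences at 2.30 − 0.795 = 1.505 and 2.83 + 0.795 = 3.625.
Outside the cutoffs: 3.69.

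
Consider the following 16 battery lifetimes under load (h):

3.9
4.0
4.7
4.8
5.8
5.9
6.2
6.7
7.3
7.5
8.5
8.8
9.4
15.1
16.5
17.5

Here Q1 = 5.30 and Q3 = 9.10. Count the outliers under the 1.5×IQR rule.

3

IQR = 3.80; fences at 5.30 − 5.70 = -0.40 and 9.10 + 5.70 = 14.80.
Outside the cutoffs: 15.1, 16.5, 17.5.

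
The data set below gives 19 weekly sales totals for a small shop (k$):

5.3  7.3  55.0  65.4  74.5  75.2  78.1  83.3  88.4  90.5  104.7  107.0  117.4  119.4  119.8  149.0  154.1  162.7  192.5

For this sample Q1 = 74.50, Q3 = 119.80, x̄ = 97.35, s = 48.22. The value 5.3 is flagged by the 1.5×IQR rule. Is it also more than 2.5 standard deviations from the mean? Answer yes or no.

no

z = (5.3 − 97.35) / 48.22 = -1.91.
|z| = 1.91 ≤ 2.5.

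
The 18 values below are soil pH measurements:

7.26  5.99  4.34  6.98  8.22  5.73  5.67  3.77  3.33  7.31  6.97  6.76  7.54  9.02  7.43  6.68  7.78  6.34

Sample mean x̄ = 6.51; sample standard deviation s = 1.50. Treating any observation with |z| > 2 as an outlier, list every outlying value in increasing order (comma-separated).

Cutoffs at x̄ ± 2s: 6.51 ± 2·1.50 = [3.51, 9.51].
3.33: z = -2.12, |z| > 2 → outlier.
Every other value lies within [3.51, 9.51].

3.33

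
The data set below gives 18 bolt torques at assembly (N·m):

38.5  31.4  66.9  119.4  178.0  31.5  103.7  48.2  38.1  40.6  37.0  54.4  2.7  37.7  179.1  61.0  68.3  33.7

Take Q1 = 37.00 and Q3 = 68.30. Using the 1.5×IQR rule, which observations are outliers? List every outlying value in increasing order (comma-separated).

119.4, 178.0, 179.1

IQR = Q3 − Q1 = 68.30 − 37.00 = 31.30.
Lower fence = Q1 − 1.5·IQR = 37.00 − 46.95 = -9.95.
Upper fence = Q3 + 1.5·IQR = 68.30 + 46.95 = 115.25.
119.4 > 115.25 → outlier.
178.0 > 115.25 → outlier.
179.1 > 115.25 → outlier.
All remaining values lie within [-9.95, 115.25].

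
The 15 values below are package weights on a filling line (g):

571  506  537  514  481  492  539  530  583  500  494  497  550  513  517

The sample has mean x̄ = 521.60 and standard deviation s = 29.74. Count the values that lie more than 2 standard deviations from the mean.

1

Cutoffs: x̄ ± 2s = [462.12, 581.08].
Outside the cutoffs: 583.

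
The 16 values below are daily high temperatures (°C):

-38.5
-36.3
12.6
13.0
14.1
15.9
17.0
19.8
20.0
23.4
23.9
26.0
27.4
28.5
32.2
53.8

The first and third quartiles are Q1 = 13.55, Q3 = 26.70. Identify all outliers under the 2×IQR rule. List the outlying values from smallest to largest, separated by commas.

-38.5, -36.3, 53.8

IQR = Q3 − Q1 = 26.70 − 13.55 = 13.15.
Lower fence = Q1 − 2·IQR = 13.55 − 26.30 = -12.75.
Upper fence = Q3 + 2·IQR = 26.70 + 26.30 = 53.00.
-38.5 < -12.75 → outlier.
-36.3 < -12.75 → outlier.
53.8 > 53.00 → outlier.
All remaining values lie within [-12.75, 53.00].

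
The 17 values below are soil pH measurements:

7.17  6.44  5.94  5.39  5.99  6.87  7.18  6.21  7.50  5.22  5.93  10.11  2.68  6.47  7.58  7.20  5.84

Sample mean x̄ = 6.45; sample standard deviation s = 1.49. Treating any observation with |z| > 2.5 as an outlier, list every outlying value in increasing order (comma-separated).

Cutoffs at x̄ ± 2.5s: 6.45 ± 2.5·1.49 = [2.725, 10.175].
2.68: z = -2.53, |z| > 2.5 → outlier.
Every other value lies within [2.725, 10.175].

2.68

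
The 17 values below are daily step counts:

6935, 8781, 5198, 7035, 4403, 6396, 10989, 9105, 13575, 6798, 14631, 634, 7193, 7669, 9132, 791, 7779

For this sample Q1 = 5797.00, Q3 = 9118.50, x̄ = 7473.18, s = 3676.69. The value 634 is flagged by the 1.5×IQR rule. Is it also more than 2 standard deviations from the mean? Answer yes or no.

no

z = (634 − 7473.18) / 3676.69 = -1.86.
|z| = 1.86 ≤ 2.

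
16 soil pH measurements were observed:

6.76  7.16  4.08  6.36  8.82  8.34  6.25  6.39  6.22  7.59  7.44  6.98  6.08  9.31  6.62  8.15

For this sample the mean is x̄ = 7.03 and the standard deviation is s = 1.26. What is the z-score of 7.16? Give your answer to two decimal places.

0.10

z = (7.16 − 7.03) / 1.26 = 0.10.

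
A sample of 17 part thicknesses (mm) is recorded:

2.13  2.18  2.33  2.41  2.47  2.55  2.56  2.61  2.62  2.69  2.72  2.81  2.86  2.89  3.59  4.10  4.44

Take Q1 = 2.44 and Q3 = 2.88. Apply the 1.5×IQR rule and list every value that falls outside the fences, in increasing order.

IQR = Q3 − Q1 = 2.88 − 2.44 = 0.44.
Lower fence = Q1 − 1.5·IQR = 2.44 − 0.66 = 1.78.
Upper fence = Q3 + 1.5·IQR = 2.88 + 0.66 = 3.54.
3.59 > 3.54 → outlier.
4.10 > 3.54 → outlier.
4.44 > 3.54 → outlier.
All remaining values lie within [1.78, 3.54].

3.59, 4.10, 4.44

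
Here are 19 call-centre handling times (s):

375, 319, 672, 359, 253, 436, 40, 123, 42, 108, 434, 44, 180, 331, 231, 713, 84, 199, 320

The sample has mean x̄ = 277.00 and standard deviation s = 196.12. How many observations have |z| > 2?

Cutoffs: x̄ ± 2s = [-115.24, 669.24].
Outside the cutoffs: 672, 713.

2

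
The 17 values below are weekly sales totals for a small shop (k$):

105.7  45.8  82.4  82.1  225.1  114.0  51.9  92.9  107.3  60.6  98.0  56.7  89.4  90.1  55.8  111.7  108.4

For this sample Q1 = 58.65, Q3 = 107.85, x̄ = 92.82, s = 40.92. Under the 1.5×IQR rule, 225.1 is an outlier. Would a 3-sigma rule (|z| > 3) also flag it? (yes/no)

yes

z = (225.1 − 92.82) / 40.92 = 3.23.
|z| = 3.23 > 3.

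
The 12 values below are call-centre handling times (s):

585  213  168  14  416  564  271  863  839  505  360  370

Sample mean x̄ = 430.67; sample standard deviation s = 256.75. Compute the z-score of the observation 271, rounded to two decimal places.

z = (271 − 430.67) / 256.75 = -0.62.

-0.62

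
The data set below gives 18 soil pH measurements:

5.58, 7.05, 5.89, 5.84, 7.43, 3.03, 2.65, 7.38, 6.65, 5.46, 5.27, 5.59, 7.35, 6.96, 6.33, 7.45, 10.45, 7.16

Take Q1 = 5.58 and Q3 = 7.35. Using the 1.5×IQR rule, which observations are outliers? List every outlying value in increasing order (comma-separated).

2.65, 10.45

IQR = Q3 − Q1 = 7.35 − 5.58 = 1.77.
Lower fence = Q1 − 1.5·IQR = 5.58 − 2.655 = 2.925.
Upper fence = Q3 + 1.5·IQR = 7.35 + 2.655 = 10.005.
2.65 < 2.925 → outlier.
10.45 > 10.005 → outlier.
All remaining values lie within [2.925, 10.005].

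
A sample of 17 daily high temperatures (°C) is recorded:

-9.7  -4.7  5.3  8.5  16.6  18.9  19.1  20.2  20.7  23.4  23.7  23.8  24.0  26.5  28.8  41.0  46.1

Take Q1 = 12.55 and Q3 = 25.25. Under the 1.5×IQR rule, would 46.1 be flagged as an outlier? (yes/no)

yes

IQR = Q3 − Q1 = 25.25 − 12.55 = 12.70.
Lower fence = Q1 − 1.5·IQR = 12.55 − 19.05 = -6.50.
Upper fence = Q3 + 1.5·IQR = 25.25 + 19.05 = 44.30.
46.1 lies above the upper fence.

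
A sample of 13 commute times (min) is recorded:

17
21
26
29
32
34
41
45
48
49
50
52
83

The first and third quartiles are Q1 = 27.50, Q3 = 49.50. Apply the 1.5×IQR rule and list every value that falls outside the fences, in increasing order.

83

IQR = Q3 − Q1 = 49.50 − 27.50 = 22.00.
Lower fence = Q1 − 1.5·IQR = 27.50 − 33.00 = -5.50.
Upper fence = Q3 + 1.5·IQR = 49.50 + 33.00 = 82.50.
83 > 82.50 → outlier.
All remaining values lie within [-5.50, 82.50].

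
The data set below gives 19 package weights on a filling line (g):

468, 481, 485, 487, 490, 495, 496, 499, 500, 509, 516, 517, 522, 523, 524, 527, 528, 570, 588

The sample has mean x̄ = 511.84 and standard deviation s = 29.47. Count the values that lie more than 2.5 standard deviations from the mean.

Cutoffs: x̄ ± 2.5s = [438.165, 585.515].
Outside the cutoffs: 588.

1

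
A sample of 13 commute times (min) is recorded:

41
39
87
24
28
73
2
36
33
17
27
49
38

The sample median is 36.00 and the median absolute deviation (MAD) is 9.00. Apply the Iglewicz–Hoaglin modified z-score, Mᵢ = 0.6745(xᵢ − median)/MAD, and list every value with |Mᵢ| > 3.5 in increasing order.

|Mᵢ| > 3.5 ⇔ |xᵢ − 36.00| > 3.5·9.00/0.6745 = 46.70.
So outliers lie outside [-10.70, 82.70].
87: M = 3.82 → outlier.

87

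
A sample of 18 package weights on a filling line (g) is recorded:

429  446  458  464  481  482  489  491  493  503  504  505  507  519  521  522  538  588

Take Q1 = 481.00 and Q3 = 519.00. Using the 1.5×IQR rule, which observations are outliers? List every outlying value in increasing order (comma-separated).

IQR = Q3 − Q1 = 519.00 − 481.00 = 38.00.
Lower fence = Q1 − 1.5·IQR = 481.00 − 57.00 = 424.00.
Upper fence = Q3 + 1.5·IQR = 519.00 + 57.00 = 576.00.
588 > 576.00 → outlier.
All remaining values lie within [424.00, 576.00].

588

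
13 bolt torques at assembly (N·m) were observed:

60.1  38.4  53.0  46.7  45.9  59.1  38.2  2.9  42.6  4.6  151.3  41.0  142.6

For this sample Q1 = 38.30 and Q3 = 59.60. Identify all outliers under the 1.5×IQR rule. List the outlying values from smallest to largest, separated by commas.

IQR = Q3 − Q1 = 59.60 − 38.30 = 21.30.
Lower fence = Q1 − 1.5·IQR = 38.30 − 31.95 = 6.35.
Upper fence = Q3 + 1.5·IQR = 59.60 + 31.95 = 91.55.
2.9 < 6.35 → outlier.
4.6 < 6.35 → outlier.
142.6 > 91.55 → outlier.
151.3 > 91.55 → outlier.
All remaining values lie within [6.35, 91.55].

2.9, 4.6, 142.6, 151.3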